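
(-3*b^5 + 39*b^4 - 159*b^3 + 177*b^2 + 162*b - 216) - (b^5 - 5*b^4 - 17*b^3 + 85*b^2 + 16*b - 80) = -4*b^5 + 44*b^4 - 142*b^3 + 92*b^2 + 146*b - 136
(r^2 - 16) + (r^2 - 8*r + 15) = 2*r^2 - 8*r - 1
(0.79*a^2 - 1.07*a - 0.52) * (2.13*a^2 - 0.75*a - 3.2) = 1.6827*a^4 - 2.8716*a^3 - 2.8331*a^2 + 3.814*a + 1.664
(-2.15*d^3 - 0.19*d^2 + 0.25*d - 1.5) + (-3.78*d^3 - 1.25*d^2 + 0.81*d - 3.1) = -5.93*d^3 - 1.44*d^2 + 1.06*d - 4.6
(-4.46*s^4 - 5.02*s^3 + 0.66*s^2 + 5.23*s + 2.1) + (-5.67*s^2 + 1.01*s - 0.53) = -4.46*s^4 - 5.02*s^3 - 5.01*s^2 + 6.24*s + 1.57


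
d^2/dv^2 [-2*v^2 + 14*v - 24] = -4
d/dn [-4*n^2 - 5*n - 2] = -8*n - 5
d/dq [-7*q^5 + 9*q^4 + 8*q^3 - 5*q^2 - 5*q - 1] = -35*q^4 + 36*q^3 + 24*q^2 - 10*q - 5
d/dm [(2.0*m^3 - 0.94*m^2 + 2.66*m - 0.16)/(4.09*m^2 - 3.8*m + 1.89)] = (8.18*m^4 - 15.2*m^3 + 4.0326*m^2 - 2.2444*m + 4.4194)/(16.7281*m^4 - 31.084*m^3 + 29.9002*m^2 - 14.364*m + 3.5721)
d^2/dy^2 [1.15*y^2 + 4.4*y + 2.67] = 2.30000000000000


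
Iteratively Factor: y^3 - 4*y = (y - 2)*(y^2 + 2*y) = y*(y - 2)*(y + 2)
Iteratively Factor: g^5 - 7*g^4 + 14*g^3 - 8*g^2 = (g)*(g^4 - 7*g^3 + 14*g^2 - 8*g) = g^2*(g^3 - 7*g^2 + 14*g - 8) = g^2*(g - 4)*(g^2 - 3*g + 2) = g^2*(g - 4)*(g - 1)*(g - 2)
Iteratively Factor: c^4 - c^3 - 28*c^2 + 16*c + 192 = (c + 4)*(c^3 - 5*c^2 - 8*c + 48) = (c - 4)*(c + 4)*(c^2 - c - 12) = (c - 4)*(c + 3)*(c + 4)*(c - 4)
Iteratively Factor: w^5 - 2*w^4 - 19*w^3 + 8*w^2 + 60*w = (w + 3)*(w^4 - 5*w^3 - 4*w^2 + 20*w) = (w - 2)*(w + 3)*(w^3 - 3*w^2 - 10*w) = (w - 2)*(w + 2)*(w + 3)*(w^2 - 5*w) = w*(w - 2)*(w + 2)*(w + 3)*(w - 5)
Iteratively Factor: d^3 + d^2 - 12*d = (d - 3)*(d^2 + 4*d) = (d - 3)*(d + 4)*(d)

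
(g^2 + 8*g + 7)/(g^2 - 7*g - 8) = (g + 7)/(g - 8)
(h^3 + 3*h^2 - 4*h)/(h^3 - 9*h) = (h^2 + 3*h - 4)/(h^2 - 9)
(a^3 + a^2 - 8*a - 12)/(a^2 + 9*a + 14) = (a^2 - a - 6)/(a + 7)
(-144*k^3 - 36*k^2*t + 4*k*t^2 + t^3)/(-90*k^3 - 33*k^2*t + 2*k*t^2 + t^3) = (24*k^2 + 10*k*t + t^2)/(15*k^2 + 8*k*t + t^2)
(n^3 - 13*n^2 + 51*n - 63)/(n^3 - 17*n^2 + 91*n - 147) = (n - 3)/(n - 7)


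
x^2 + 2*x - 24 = (x - 4)*(x + 6)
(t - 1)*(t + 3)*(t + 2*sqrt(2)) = t^3 + 2*t^2 + 2*sqrt(2)*t^2 - 3*t + 4*sqrt(2)*t - 6*sqrt(2)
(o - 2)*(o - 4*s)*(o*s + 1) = o^3*s - 4*o^2*s^2 - 2*o^2*s + o^2 + 8*o*s^2 - 4*o*s - 2*o + 8*s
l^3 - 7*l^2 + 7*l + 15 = (l - 5)*(l - 3)*(l + 1)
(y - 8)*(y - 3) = y^2 - 11*y + 24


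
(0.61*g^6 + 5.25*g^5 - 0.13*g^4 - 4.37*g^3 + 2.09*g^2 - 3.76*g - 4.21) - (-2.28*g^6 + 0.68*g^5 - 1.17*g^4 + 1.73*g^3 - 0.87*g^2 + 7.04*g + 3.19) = 2.89*g^6 + 4.57*g^5 + 1.04*g^4 - 6.1*g^3 + 2.96*g^2 - 10.8*g - 7.4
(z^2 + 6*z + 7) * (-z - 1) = -z^3 - 7*z^2 - 13*z - 7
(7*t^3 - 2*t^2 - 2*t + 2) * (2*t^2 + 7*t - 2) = 14*t^5 + 45*t^4 - 32*t^3 - 6*t^2 + 18*t - 4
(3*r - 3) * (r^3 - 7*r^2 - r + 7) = 3*r^4 - 24*r^3 + 18*r^2 + 24*r - 21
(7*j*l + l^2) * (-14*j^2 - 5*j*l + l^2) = -98*j^3*l - 49*j^2*l^2 + 2*j*l^3 + l^4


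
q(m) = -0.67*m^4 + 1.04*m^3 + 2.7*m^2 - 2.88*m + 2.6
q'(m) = -2.68*m^3 + 3.12*m^2 + 5.4*m - 2.88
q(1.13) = 3.20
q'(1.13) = 3.34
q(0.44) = 1.92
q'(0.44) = -0.13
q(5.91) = -522.81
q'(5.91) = -415.21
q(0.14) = 2.25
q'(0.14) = -2.07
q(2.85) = -3.81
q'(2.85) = -24.19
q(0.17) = 2.19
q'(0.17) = -1.88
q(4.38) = -117.42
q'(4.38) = -144.57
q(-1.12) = 6.70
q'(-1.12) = -1.25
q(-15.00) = -36775.45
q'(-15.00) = 9663.12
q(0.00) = 2.60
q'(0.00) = -2.88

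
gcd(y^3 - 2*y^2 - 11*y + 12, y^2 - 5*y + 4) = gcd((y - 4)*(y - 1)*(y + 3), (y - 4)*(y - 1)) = y^2 - 5*y + 4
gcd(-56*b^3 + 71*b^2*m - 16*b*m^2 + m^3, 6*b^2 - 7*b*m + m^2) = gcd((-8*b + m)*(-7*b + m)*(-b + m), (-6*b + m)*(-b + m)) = b - m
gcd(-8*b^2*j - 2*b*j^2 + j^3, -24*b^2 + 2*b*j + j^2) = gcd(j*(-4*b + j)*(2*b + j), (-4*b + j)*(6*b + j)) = 4*b - j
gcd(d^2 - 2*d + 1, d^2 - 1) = d - 1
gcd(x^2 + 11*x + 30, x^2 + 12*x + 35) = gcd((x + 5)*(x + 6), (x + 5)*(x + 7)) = x + 5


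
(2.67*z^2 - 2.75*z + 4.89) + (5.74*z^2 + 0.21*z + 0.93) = 8.41*z^2 - 2.54*z + 5.82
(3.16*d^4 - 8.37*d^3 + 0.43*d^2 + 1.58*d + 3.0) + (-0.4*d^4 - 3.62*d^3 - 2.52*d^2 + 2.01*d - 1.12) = 2.76*d^4 - 11.99*d^3 - 2.09*d^2 + 3.59*d + 1.88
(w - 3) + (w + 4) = 2*w + 1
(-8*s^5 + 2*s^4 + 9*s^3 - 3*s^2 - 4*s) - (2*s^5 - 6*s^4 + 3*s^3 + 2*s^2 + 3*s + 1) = -10*s^5 + 8*s^4 + 6*s^3 - 5*s^2 - 7*s - 1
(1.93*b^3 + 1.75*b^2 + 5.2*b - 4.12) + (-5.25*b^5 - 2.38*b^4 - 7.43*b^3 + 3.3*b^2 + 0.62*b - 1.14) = -5.25*b^5 - 2.38*b^4 - 5.5*b^3 + 5.05*b^2 + 5.82*b - 5.26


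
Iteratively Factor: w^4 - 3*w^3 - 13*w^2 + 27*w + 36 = (w - 4)*(w^3 + w^2 - 9*w - 9) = (w - 4)*(w - 3)*(w^2 + 4*w + 3) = (w - 4)*(w - 3)*(w + 1)*(w + 3)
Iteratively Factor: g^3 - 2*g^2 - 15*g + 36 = (g + 4)*(g^2 - 6*g + 9) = (g - 3)*(g + 4)*(g - 3)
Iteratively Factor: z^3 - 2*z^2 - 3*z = (z)*(z^2 - 2*z - 3) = z*(z - 3)*(z + 1)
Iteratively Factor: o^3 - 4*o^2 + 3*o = (o)*(o^2 - 4*o + 3) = o*(o - 1)*(o - 3)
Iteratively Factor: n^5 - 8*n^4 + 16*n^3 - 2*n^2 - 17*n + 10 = (n - 2)*(n^4 - 6*n^3 + 4*n^2 + 6*n - 5) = (n - 2)*(n - 1)*(n^3 - 5*n^2 - n + 5) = (n - 5)*(n - 2)*(n - 1)*(n^2 - 1) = (n - 5)*(n - 2)*(n - 1)*(n + 1)*(n - 1)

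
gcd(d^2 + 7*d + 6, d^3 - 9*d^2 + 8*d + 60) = 1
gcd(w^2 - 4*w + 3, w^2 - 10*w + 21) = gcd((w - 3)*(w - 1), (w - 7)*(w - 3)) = w - 3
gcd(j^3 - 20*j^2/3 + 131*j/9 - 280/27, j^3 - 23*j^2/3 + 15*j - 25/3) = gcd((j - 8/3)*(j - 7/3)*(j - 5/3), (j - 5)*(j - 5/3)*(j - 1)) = j - 5/3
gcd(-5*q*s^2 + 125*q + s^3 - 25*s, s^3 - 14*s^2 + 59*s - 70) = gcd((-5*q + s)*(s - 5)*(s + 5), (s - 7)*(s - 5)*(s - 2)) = s - 5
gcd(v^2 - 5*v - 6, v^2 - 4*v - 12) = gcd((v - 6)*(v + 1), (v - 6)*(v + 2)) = v - 6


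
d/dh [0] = 0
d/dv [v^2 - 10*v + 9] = 2*v - 10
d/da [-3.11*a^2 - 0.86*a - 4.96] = -6.22*a - 0.86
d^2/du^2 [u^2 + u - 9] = 2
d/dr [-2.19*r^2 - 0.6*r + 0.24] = -4.38*r - 0.6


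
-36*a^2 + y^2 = (-6*a + y)*(6*a + y)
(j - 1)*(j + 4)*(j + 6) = j^3 + 9*j^2 + 14*j - 24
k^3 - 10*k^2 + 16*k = k*(k - 8)*(k - 2)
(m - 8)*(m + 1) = m^2 - 7*m - 8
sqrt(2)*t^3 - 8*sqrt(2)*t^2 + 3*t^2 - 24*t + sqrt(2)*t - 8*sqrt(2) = (t - 8)*(t + sqrt(2))*(sqrt(2)*t + 1)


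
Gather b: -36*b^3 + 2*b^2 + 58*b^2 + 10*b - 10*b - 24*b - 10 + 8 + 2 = -36*b^3 + 60*b^2 - 24*b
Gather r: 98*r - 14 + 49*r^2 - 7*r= 49*r^2 + 91*r - 14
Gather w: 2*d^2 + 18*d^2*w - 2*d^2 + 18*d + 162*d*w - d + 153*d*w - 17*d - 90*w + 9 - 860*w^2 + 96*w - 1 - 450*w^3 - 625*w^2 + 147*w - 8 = -450*w^3 - 1485*w^2 + w*(18*d^2 + 315*d + 153)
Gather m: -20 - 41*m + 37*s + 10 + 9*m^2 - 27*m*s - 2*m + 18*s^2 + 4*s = 9*m^2 + m*(-27*s - 43) + 18*s^2 + 41*s - 10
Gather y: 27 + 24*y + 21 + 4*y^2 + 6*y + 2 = 4*y^2 + 30*y + 50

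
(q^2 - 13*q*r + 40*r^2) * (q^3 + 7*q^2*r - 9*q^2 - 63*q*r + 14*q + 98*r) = q^5 - 6*q^4*r - 9*q^4 - 51*q^3*r^2 + 54*q^3*r + 14*q^3 + 280*q^2*r^3 + 459*q^2*r^2 - 84*q^2*r - 2520*q*r^3 - 714*q*r^2 + 3920*r^3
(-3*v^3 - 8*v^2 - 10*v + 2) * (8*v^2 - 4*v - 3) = -24*v^5 - 52*v^4 - 39*v^3 + 80*v^2 + 22*v - 6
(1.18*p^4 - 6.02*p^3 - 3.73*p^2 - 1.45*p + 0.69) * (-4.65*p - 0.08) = -5.487*p^5 + 27.8986*p^4 + 17.8261*p^3 + 7.0409*p^2 - 3.0925*p - 0.0552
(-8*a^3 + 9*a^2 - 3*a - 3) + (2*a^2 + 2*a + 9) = -8*a^3 + 11*a^2 - a + 6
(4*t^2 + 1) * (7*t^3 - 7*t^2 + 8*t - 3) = 28*t^5 - 28*t^4 + 39*t^3 - 19*t^2 + 8*t - 3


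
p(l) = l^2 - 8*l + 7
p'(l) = 2*l - 8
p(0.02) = 6.84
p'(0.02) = -7.96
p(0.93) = 0.42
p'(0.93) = -6.14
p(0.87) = 0.80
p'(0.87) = -6.26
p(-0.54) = 11.61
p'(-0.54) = -9.08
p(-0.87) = 14.72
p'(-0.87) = -9.74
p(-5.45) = 80.30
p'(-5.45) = -18.90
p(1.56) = -3.05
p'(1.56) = -4.88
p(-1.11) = 17.11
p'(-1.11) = -10.22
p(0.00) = 7.00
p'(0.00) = -8.00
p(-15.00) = 352.00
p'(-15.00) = -38.00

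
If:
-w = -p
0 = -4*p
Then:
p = 0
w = 0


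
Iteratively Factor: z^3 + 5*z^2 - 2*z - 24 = (z + 3)*(z^2 + 2*z - 8) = (z - 2)*(z + 3)*(z + 4)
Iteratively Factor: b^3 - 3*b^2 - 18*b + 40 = (b - 2)*(b^2 - b - 20) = (b - 2)*(b + 4)*(b - 5)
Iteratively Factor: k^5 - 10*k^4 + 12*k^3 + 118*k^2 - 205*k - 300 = (k - 5)*(k^4 - 5*k^3 - 13*k^2 + 53*k + 60) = (k - 5)*(k - 4)*(k^3 - k^2 - 17*k - 15) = (k - 5)*(k - 4)*(k + 1)*(k^2 - 2*k - 15) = (k - 5)^2*(k - 4)*(k + 1)*(k + 3)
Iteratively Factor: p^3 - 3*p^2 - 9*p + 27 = (p - 3)*(p^2 - 9) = (p - 3)^2*(p + 3)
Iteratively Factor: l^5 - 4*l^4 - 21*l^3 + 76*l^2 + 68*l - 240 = (l - 5)*(l^4 + l^3 - 16*l^2 - 4*l + 48) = (l - 5)*(l + 2)*(l^3 - l^2 - 14*l + 24) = (l - 5)*(l + 2)*(l + 4)*(l^2 - 5*l + 6) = (l - 5)*(l - 3)*(l + 2)*(l + 4)*(l - 2)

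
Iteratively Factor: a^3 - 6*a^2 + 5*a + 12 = (a - 3)*(a^2 - 3*a - 4) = (a - 4)*(a - 3)*(a + 1)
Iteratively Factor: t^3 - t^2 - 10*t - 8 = (t + 2)*(t^2 - 3*t - 4) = (t + 1)*(t + 2)*(t - 4)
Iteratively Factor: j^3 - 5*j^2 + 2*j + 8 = (j - 2)*(j^2 - 3*j - 4) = (j - 2)*(j + 1)*(j - 4)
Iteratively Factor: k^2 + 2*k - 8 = (k + 4)*(k - 2)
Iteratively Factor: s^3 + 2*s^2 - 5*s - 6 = (s + 3)*(s^2 - s - 2) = (s + 1)*(s + 3)*(s - 2)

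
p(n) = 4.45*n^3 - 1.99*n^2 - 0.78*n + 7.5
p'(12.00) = 1873.86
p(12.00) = 7401.18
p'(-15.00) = 3062.67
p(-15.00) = -15447.30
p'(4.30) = 228.95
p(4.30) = 321.16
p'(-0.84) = 11.98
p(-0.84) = 4.11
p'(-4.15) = 245.66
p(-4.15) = -341.59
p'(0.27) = -0.88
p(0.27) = 7.23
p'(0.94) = 7.27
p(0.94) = 8.70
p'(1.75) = 33.14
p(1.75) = 23.89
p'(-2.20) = 72.59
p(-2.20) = -47.80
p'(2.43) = 68.38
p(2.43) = 57.71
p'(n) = 13.35*n^2 - 3.98*n - 0.78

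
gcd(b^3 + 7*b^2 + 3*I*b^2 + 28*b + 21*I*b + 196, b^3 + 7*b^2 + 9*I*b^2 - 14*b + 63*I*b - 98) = b^2 + b*(7 + 7*I) + 49*I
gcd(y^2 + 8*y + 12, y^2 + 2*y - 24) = y + 6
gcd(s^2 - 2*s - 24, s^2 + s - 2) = 1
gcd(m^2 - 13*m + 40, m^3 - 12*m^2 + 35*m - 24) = m - 8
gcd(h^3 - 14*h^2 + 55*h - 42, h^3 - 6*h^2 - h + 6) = h^2 - 7*h + 6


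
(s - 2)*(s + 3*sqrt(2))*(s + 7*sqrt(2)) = s^3 - 2*s^2 + 10*sqrt(2)*s^2 - 20*sqrt(2)*s + 42*s - 84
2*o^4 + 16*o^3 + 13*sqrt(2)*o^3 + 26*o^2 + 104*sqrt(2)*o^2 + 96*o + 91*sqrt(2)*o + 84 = (o + 7)*(o + 6*sqrt(2))*(sqrt(2)*o + 1)*(sqrt(2)*o + sqrt(2))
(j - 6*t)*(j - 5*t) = j^2 - 11*j*t + 30*t^2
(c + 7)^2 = c^2 + 14*c + 49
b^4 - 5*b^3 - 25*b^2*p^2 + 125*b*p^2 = b*(b - 5)*(b - 5*p)*(b + 5*p)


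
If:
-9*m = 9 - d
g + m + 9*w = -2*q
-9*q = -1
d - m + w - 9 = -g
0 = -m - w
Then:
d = 137/15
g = -14/135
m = 2/135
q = 1/9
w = -2/135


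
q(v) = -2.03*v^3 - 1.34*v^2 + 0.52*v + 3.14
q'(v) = -6.09*v^2 - 2.68*v + 0.52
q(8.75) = -1454.85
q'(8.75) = -489.20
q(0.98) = 0.45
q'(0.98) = -7.96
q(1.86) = -13.59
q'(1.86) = -25.53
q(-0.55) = 2.79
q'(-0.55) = 0.15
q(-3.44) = 68.13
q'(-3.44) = -62.33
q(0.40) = 3.00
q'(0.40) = -1.53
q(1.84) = -13.09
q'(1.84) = -25.03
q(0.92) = 0.90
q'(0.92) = -7.10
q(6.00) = -480.46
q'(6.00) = -234.80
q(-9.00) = 1369.79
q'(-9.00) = -468.65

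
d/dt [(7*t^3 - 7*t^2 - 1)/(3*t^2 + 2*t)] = (21*t^4 + 28*t^3 - 14*t^2 + 6*t + 2)/(t^2*(9*t^2 + 12*t + 4))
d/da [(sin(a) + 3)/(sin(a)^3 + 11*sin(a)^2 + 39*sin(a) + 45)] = -2*(sin(a) + 4)*cos(a)/((sin(a) + 3)^2*(sin(a) + 5)^2)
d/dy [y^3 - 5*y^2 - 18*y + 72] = 3*y^2 - 10*y - 18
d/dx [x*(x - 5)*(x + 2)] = 3*x^2 - 6*x - 10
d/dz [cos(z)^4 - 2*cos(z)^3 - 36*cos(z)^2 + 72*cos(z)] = 2*(-2*cos(z)^3 + 3*cos(z)^2 + 36*cos(z) - 36)*sin(z)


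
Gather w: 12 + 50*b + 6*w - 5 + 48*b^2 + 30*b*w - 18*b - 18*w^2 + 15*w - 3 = 48*b^2 + 32*b - 18*w^2 + w*(30*b + 21) + 4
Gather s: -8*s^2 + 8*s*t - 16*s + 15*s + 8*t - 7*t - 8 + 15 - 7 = -8*s^2 + s*(8*t - 1) + t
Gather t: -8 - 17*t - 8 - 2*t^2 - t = -2*t^2 - 18*t - 16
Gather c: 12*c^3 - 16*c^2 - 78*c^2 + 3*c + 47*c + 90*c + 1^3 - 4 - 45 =12*c^3 - 94*c^2 + 140*c - 48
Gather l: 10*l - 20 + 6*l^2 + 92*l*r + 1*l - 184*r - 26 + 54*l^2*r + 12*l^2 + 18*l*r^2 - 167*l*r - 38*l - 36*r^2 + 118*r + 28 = l^2*(54*r + 18) + l*(18*r^2 - 75*r - 27) - 36*r^2 - 66*r - 18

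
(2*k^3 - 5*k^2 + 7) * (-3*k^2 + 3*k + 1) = -6*k^5 + 21*k^4 - 13*k^3 - 26*k^2 + 21*k + 7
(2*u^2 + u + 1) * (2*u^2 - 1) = 4*u^4 + 2*u^3 - u - 1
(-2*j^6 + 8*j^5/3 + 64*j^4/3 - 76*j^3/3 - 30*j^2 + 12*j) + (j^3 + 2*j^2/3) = -2*j^6 + 8*j^5/3 + 64*j^4/3 - 73*j^3/3 - 88*j^2/3 + 12*j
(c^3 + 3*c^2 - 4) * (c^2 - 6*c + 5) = c^5 - 3*c^4 - 13*c^3 + 11*c^2 + 24*c - 20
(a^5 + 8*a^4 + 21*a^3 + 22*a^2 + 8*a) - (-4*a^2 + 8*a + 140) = a^5 + 8*a^4 + 21*a^3 + 26*a^2 - 140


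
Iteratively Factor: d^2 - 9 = (d - 3)*(d + 3)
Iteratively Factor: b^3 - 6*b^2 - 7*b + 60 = (b - 4)*(b^2 - 2*b - 15) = (b - 4)*(b + 3)*(b - 5)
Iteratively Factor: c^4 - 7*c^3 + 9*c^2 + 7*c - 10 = (c - 5)*(c^3 - 2*c^2 - c + 2) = (c - 5)*(c + 1)*(c^2 - 3*c + 2) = (c - 5)*(c - 1)*(c + 1)*(c - 2)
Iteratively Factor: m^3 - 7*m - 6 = (m + 2)*(m^2 - 2*m - 3) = (m - 3)*(m + 2)*(m + 1)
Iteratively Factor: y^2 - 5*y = (y)*(y - 5)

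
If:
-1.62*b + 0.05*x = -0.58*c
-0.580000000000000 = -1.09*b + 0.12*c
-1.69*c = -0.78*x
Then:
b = 0.72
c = 1.69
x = 3.66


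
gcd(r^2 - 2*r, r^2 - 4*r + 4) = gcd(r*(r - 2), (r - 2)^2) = r - 2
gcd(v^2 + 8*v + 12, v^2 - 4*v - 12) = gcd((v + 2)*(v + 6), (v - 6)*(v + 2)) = v + 2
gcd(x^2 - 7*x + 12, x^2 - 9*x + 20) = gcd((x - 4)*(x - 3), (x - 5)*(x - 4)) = x - 4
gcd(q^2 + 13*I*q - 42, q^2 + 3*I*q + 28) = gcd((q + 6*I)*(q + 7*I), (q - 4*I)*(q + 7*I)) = q + 7*I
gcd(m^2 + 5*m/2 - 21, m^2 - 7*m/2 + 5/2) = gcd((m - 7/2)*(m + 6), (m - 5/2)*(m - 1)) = 1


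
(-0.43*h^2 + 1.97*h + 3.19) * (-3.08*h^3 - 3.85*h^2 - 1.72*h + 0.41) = 1.3244*h^5 - 4.4121*h^4 - 16.6701*h^3 - 15.8462*h^2 - 4.6791*h + 1.3079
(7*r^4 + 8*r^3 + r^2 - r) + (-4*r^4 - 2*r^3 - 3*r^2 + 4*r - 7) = 3*r^4 + 6*r^3 - 2*r^2 + 3*r - 7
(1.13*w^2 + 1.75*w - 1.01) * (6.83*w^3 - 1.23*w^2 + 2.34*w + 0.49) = 7.7179*w^5 + 10.5626*w^4 - 6.4066*w^3 + 5.891*w^2 - 1.5059*w - 0.4949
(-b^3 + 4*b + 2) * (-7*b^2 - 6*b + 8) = 7*b^5 + 6*b^4 - 36*b^3 - 38*b^2 + 20*b + 16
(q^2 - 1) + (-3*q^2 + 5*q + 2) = -2*q^2 + 5*q + 1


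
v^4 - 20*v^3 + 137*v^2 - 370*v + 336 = (v - 8)*(v - 7)*(v - 3)*(v - 2)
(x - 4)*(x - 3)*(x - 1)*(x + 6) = x^4 - 2*x^3 - 29*x^2 + 102*x - 72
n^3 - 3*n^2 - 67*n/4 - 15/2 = (n - 6)*(n + 1/2)*(n + 5/2)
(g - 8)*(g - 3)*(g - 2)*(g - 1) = g^4 - 14*g^3 + 59*g^2 - 94*g + 48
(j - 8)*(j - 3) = j^2 - 11*j + 24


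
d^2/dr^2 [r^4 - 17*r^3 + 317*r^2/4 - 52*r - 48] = 12*r^2 - 102*r + 317/2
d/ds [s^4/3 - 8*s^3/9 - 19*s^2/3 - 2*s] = 4*s^3/3 - 8*s^2/3 - 38*s/3 - 2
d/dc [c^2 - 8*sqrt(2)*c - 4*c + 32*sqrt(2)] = 2*c - 8*sqrt(2) - 4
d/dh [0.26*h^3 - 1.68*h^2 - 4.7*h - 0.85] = 0.78*h^2 - 3.36*h - 4.7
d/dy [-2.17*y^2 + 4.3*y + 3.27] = 4.3 - 4.34*y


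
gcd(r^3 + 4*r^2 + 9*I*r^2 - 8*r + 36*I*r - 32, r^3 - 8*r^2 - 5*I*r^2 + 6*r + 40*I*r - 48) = r + I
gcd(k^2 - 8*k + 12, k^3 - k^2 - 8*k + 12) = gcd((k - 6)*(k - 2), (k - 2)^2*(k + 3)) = k - 2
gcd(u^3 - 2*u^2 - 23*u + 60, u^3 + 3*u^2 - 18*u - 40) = u^2 + u - 20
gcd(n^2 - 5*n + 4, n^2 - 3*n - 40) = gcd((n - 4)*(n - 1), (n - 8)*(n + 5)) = 1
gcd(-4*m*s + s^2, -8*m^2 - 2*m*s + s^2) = -4*m + s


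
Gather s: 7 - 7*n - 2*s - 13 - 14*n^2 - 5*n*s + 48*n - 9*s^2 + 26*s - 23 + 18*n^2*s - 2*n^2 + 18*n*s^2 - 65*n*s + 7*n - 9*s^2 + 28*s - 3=-16*n^2 + 48*n + s^2*(18*n - 18) + s*(18*n^2 - 70*n + 52) - 32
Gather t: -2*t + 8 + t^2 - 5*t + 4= t^2 - 7*t + 12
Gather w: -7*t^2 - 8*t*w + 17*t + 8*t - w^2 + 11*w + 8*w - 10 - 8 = -7*t^2 + 25*t - w^2 + w*(19 - 8*t) - 18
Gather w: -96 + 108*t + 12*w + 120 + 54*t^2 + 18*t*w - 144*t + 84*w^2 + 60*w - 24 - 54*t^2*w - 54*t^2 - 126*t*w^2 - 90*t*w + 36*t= w^2*(84 - 126*t) + w*(-54*t^2 - 72*t + 72)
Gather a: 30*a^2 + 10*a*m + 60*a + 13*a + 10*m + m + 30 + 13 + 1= 30*a^2 + a*(10*m + 73) + 11*m + 44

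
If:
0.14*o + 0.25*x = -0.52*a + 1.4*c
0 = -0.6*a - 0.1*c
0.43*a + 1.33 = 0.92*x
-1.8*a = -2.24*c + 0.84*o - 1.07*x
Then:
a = -0.09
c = 0.56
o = 3.49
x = 1.40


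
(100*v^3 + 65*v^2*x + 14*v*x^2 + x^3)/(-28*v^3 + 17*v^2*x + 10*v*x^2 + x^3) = (25*v^2 + 10*v*x + x^2)/(-7*v^2 + 6*v*x + x^2)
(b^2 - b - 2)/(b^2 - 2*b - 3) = (b - 2)/(b - 3)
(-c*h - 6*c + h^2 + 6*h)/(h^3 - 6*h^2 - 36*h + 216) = (-c + h)/(h^2 - 12*h + 36)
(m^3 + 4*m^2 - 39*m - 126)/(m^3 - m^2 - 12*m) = (m^2 + m - 42)/(m*(m - 4))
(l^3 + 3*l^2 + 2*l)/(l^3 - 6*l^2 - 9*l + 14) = l*(l + 1)/(l^2 - 8*l + 7)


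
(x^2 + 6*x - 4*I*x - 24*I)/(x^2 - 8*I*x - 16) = (x + 6)/(x - 4*I)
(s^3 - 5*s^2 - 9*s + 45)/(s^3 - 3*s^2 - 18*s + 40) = (s^2 - 9)/(s^2 + 2*s - 8)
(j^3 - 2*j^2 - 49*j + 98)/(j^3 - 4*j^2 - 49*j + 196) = (j - 2)/(j - 4)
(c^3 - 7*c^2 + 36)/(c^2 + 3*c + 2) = (c^2 - 9*c + 18)/(c + 1)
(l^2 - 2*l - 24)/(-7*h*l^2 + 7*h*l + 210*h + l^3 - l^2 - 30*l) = (-l - 4)/(7*h*l + 35*h - l^2 - 5*l)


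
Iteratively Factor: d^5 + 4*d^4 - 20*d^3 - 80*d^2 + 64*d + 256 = (d - 2)*(d^4 + 6*d^3 - 8*d^2 - 96*d - 128) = (d - 2)*(d + 4)*(d^3 + 2*d^2 - 16*d - 32) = (d - 4)*(d - 2)*(d + 4)*(d^2 + 6*d + 8) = (d - 4)*(d - 2)*(d + 4)^2*(d + 2)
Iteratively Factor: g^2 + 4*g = (g)*(g + 4)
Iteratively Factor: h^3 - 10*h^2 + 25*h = (h - 5)*(h^2 - 5*h) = (h - 5)^2*(h)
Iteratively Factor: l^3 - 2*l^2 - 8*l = (l - 4)*(l^2 + 2*l) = (l - 4)*(l + 2)*(l)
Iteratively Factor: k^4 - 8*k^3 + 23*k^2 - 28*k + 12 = (k - 2)*(k^3 - 6*k^2 + 11*k - 6) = (k - 3)*(k - 2)*(k^2 - 3*k + 2) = (k - 3)*(k - 2)^2*(k - 1)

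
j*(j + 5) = j^2 + 5*j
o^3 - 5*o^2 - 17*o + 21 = (o - 7)*(o - 1)*(o + 3)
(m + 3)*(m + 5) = m^2 + 8*m + 15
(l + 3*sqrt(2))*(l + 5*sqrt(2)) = l^2 + 8*sqrt(2)*l + 30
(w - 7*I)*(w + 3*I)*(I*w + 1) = I*w^3 + 5*w^2 + 17*I*w + 21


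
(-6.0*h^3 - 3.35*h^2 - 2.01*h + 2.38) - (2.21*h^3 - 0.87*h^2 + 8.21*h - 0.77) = -8.21*h^3 - 2.48*h^2 - 10.22*h + 3.15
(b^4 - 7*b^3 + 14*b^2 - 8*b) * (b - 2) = b^5 - 9*b^4 + 28*b^3 - 36*b^2 + 16*b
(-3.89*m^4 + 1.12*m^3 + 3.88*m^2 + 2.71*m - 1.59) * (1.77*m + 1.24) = -6.8853*m^5 - 2.8412*m^4 + 8.2564*m^3 + 9.6079*m^2 + 0.5461*m - 1.9716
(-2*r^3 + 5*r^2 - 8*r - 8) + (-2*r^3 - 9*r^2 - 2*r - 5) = -4*r^3 - 4*r^2 - 10*r - 13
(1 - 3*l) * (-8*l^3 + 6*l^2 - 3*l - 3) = 24*l^4 - 26*l^3 + 15*l^2 + 6*l - 3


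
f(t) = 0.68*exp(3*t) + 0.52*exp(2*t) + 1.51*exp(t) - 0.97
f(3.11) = 7958.66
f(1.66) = 120.28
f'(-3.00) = 0.08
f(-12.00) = -0.97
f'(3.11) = 23549.78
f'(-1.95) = 0.24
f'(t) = 2.04*exp(3*t) + 1.04*exp(2*t) + 1.51*exp(t) = (2.04*exp(2*t) + 1.04*exp(t) + 1.51)*exp(t)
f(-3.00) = -0.89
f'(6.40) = 445095115.28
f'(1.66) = 333.48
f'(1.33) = 130.85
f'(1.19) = 88.65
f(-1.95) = -0.74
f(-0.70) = -0.01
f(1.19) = 33.76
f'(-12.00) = 0.00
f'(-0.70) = 1.26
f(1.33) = 48.93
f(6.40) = 148428427.67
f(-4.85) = -0.96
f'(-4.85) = 0.01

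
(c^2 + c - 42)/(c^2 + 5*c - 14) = (c - 6)/(c - 2)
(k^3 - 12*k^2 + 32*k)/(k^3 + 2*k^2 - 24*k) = (k - 8)/(k + 6)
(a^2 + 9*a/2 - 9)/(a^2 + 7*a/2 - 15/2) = (a + 6)/(a + 5)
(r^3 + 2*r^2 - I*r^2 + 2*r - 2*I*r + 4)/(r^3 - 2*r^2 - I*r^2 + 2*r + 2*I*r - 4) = (r + 2)/(r - 2)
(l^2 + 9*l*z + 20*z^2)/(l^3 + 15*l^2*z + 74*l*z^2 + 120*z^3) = 1/(l + 6*z)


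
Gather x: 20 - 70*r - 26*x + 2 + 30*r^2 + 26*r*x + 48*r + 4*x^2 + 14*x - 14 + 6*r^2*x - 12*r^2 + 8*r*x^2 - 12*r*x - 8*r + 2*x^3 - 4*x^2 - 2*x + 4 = 18*r^2 + 8*r*x^2 - 30*r + 2*x^3 + x*(6*r^2 + 14*r - 14) + 12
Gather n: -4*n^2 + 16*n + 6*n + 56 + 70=-4*n^2 + 22*n + 126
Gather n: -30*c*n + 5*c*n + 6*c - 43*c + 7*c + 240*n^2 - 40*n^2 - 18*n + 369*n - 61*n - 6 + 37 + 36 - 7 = -30*c + 200*n^2 + n*(290 - 25*c) + 60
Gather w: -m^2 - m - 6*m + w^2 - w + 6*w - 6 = -m^2 - 7*m + w^2 + 5*w - 6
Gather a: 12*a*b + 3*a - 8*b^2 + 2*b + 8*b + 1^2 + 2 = a*(12*b + 3) - 8*b^2 + 10*b + 3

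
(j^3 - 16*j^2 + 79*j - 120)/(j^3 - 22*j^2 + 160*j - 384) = (j^2 - 8*j + 15)/(j^2 - 14*j + 48)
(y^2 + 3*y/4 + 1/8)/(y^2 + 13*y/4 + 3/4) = (y + 1/2)/(y + 3)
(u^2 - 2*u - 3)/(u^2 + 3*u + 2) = (u - 3)/(u + 2)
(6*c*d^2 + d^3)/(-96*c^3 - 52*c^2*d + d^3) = -d^2/(16*c^2 + 6*c*d - d^2)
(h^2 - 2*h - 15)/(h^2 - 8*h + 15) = (h + 3)/(h - 3)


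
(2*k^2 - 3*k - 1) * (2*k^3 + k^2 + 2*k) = 4*k^5 - 4*k^4 - k^3 - 7*k^2 - 2*k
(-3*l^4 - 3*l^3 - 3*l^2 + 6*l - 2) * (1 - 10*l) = 30*l^5 + 27*l^4 + 27*l^3 - 63*l^2 + 26*l - 2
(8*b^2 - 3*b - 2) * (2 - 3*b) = -24*b^3 + 25*b^2 - 4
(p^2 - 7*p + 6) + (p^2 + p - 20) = 2*p^2 - 6*p - 14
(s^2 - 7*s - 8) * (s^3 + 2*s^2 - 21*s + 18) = s^5 - 5*s^4 - 43*s^3 + 149*s^2 + 42*s - 144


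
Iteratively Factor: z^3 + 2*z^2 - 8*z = (z)*(z^2 + 2*z - 8) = z*(z - 2)*(z + 4)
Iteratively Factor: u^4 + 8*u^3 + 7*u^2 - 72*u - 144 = (u - 3)*(u^3 + 11*u^2 + 40*u + 48) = (u - 3)*(u + 3)*(u^2 + 8*u + 16) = (u - 3)*(u + 3)*(u + 4)*(u + 4)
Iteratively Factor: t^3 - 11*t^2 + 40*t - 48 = (t - 4)*(t^2 - 7*t + 12) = (t - 4)*(t - 3)*(t - 4)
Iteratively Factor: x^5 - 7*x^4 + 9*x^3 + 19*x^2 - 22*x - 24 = (x - 4)*(x^4 - 3*x^3 - 3*x^2 + 7*x + 6) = (x - 4)*(x + 1)*(x^3 - 4*x^2 + x + 6) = (x - 4)*(x - 3)*(x + 1)*(x^2 - x - 2) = (x - 4)*(x - 3)*(x - 2)*(x + 1)*(x + 1)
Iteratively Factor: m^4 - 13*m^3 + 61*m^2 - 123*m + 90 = (m - 5)*(m^3 - 8*m^2 + 21*m - 18) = (m - 5)*(m - 3)*(m^2 - 5*m + 6) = (m - 5)*(m - 3)^2*(m - 2)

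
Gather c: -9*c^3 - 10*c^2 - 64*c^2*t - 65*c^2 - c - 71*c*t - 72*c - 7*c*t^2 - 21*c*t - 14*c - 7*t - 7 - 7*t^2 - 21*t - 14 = -9*c^3 + c^2*(-64*t - 75) + c*(-7*t^2 - 92*t - 87) - 7*t^2 - 28*t - 21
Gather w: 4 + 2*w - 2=2*w + 2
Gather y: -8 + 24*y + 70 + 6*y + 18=30*y + 80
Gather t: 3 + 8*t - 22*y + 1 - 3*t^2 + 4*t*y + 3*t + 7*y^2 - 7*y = -3*t^2 + t*(4*y + 11) + 7*y^2 - 29*y + 4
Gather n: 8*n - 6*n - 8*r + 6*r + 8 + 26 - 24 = 2*n - 2*r + 10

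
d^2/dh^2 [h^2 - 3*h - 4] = 2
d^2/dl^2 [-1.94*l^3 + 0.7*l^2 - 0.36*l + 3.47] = 1.4 - 11.64*l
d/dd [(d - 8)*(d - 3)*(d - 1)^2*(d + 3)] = 5*d^4 - 40*d^3 + 24*d^2 + 164*d - 153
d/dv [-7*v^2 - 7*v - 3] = -14*v - 7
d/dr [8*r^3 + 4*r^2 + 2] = 8*r*(3*r + 1)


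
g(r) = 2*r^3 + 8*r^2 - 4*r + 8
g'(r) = 6*r^2 + 16*r - 4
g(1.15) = 17.02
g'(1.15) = 22.34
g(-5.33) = -46.25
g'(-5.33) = 81.17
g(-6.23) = -140.19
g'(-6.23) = 129.20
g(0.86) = 11.75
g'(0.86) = 14.20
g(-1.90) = 30.76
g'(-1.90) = -12.74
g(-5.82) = -92.02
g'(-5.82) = 106.11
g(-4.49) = 6.20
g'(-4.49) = 45.12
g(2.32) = 66.75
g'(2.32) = 65.41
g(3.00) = 122.00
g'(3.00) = 98.00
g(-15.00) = -4882.00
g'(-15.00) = 1106.00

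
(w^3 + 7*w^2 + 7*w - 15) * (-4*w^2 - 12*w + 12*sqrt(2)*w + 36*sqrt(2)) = -4*w^5 - 40*w^4 + 12*sqrt(2)*w^4 - 112*w^3 + 120*sqrt(2)*w^3 - 24*w^2 + 336*sqrt(2)*w^2 + 72*sqrt(2)*w + 180*w - 540*sqrt(2)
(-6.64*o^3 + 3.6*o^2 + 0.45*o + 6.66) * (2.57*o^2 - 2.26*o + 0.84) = -17.0648*o^5 + 24.2584*o^4 - 12.5571*o^3 + 19.1232*o^2 - 14.6736*o + 5.5944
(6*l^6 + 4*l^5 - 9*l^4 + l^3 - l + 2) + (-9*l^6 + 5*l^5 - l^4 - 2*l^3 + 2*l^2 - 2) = -3*l^6 + 9*l^5 - 10*l^4 - l^3 + 2*l^2 - l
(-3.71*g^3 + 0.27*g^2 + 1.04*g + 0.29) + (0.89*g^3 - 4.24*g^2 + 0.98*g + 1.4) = -2.82*g^3 - 3.97*g^2 + 2.02*g + 1.69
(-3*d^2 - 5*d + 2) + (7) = -3*d^2 - 5*d + 9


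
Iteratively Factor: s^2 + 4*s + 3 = (s + 3)*(s + 1)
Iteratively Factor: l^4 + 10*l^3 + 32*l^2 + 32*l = (l + 2)*(l^3 + 8*l^2 + 16*l) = (l + 2)*(l + 4)*(l^2 + 4*l) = l*(l + 2)*(l + 4)*(l + 4)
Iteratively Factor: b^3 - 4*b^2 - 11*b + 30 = (b - 2)*(b^2 - 2*b - 15) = (b - 5)*(b - 2)*(b + 3)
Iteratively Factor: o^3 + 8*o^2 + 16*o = (o + 4)*(o^2 + 4*o) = (o + 4)^2*(o)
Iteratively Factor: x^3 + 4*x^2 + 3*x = (x + 1)*(x^2 + 3*x) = x*(x + 1)*(x + 3)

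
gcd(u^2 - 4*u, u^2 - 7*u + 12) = u - 4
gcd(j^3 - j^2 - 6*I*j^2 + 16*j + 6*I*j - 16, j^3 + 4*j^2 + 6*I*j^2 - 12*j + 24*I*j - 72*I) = 1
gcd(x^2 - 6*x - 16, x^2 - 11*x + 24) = x - 8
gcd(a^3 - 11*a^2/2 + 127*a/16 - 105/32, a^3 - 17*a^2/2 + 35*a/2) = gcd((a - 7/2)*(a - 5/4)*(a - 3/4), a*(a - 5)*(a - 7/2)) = a - 7/2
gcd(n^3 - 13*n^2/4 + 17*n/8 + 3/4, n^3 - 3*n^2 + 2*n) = n - 2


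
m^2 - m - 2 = (m - 2)*(m + 1)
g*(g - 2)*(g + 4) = g^3 + 2*g^2 - 8*g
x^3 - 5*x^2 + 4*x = x*(x - 4)*(x - 1)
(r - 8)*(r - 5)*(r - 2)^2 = r^4 - 17*r^3 + 96*r^2 - 212*r + 160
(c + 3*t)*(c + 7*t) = c^2 + 10*c*t + 21*t^2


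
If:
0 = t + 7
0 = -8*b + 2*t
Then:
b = -7/4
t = -7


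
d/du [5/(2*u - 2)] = -5/(2*(u - 1)^2)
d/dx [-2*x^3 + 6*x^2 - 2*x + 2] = -6*x^2 + 12*x - 2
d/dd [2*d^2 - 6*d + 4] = 4*d - 6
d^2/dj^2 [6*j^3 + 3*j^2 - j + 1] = 36*j + 6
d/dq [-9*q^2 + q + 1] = 1 - 18*q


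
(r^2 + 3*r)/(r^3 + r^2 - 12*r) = (r + 3)/(r^2 + r - 12)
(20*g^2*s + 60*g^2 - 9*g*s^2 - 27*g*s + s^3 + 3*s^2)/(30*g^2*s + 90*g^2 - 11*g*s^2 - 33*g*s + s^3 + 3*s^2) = (-4*g + s)/(-6*g + s)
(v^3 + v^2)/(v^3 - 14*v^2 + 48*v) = v*(v + 1)/(v^2 - 14*v + 48)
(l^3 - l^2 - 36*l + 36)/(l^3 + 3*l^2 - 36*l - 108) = (l - 1)/(l + 3)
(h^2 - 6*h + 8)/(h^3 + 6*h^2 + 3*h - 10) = (h^2 - 6*h + 8)/(h^3 + 6*h^2 + 3*h - 10)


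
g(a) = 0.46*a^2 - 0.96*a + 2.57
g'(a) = 0.92*a - 0.96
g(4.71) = 8.25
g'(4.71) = 3.37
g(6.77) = 17.15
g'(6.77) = 5.27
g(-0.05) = 2.62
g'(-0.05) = -1.01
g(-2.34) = 7.34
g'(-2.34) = -3.11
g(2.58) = 3.16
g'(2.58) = 1.41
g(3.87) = 5.74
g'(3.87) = 2.60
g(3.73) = 5.39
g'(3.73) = 2.47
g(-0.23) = 2.82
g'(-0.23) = -1.17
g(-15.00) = 120.47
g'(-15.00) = -14.76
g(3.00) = 3.83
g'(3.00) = 1.80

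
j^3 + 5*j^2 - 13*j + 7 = (j - 1)^2*(j + 7)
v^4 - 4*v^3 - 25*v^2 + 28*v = v*(v - 7)*(v - 1)*(v + 4)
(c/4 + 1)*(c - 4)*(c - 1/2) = c^3/4 - c^2/8 - 4*c + 2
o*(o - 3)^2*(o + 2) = o^4 - 4*o^3 - 3*o^2 + 18*o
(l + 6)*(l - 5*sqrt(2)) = l^2 - 5*sqrt(2)*l + 6*l - 30*sqrt(2)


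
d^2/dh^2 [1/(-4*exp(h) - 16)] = (4 - exp(h))*exp(h)/(4*(exp(h) + 4)^3)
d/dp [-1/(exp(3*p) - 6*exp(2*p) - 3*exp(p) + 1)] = 3*(exp(2*p) - 4*exp(p) - 1)*exp(p)/(exp(3*p) - 6*exp(2*p) - 3*exp(p) + 1)^2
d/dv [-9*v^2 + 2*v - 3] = 2 - 18*v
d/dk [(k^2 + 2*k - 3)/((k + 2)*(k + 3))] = 3/(k^2 + 4*k + 4)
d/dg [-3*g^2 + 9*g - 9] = 9 - 6*g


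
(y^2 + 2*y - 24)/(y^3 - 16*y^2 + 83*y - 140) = (y + 6)/(y^2 - 12*y + 35)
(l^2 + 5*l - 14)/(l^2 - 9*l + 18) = (l^2 + 5*l - 14)/(l^2 - 9*l + 18)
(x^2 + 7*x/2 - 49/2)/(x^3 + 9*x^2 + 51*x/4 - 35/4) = 2*(2*x - 7)/(4*x^2 + 8*x - 5)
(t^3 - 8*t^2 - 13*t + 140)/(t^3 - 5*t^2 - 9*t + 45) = (t^2 - 3*t - 28)/(t^2 - 9)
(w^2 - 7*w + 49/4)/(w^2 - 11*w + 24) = (w^2 - 7*w + 49/4)/(w^2 - 11*w + 24)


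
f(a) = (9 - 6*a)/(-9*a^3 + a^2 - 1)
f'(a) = (9 - 6*a)*(27*a^2 - 2*a)/(-9*a^3 + a^2 - 1)^2 - 6/(-9*a^3 + a^2 - 1) = 3*(18*a^3 - 2*a^2 - a*(2*a - 3)*(27*a - 2) + 2)/(9*a^3 - a^2 + 1)^2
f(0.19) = -7.66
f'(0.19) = 10.29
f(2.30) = 0.05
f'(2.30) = -0.00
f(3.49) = 0.03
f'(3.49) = -0.01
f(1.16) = -0.15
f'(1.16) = 0.81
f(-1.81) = 0.36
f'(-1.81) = 0.48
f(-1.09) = 1.31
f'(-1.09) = 3.29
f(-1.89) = 0.32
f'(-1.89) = 0.41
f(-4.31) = 0.05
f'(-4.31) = 0.02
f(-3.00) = 0.11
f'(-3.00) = 0.08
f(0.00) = -9.00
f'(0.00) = 6.00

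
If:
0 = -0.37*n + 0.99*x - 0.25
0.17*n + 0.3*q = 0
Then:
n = 2.67567567567568*x - 0.675675675675676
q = 0.382882882882883 - 1.51621621621622*x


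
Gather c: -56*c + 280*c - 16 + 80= 224*c + 64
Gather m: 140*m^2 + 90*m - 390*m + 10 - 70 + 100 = 140*m^2 - 300*m + 40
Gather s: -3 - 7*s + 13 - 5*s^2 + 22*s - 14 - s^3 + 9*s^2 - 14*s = -s^3 + 4*s^2 + s - 4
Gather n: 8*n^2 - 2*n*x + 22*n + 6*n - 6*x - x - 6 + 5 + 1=8*n^2 + n*(28 - 2*x) - 7*x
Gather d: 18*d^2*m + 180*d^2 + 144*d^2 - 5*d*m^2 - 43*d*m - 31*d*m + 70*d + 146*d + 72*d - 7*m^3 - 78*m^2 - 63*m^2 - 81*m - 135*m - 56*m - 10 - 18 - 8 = d^2*(18*m + 324) + d*(-5*m^2 - 74*m + 288) - 7*m^3 - 141*m^2 - 272*m - 36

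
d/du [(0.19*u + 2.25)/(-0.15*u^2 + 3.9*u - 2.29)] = (0.0285*u^2 + 0.675*u - 9.2101)/(0.0225*u^4 - 1.17*u^3 + 15.897*u^2 - 17.862*u + 5.2441)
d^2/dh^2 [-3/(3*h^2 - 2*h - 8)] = 6*(-9*h^2 + 6*h + 4*(3*h - 1)^2 + 24)/(-3*h^2 + 2*h + 8)^3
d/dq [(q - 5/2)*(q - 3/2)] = 2*q - 4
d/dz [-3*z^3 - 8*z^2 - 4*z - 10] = -9*z^2 - 16*z - 4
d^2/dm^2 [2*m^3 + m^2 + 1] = 12*m + 2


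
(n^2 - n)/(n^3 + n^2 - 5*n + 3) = n/(n^2 + 2*n - 3)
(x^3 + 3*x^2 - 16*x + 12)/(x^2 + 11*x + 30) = (x^2 - 3*x + 2)/(x + 5)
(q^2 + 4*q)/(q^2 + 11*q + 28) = q/(q + 7)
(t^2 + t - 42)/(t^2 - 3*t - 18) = (t + 7)/(t + 3)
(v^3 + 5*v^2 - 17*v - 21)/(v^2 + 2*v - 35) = (v^2 - 2*v - 3)/(v - 5)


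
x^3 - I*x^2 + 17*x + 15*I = (x - 5*I)*(x + I)*(x + 3*I)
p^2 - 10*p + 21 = (p - 7)*(p - 3)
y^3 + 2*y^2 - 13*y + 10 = (y - 2)*(y - 1)*(y + 5)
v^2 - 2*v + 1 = (v - 1)^2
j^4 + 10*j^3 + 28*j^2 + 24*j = j*(j + 2)^2*(j + 6)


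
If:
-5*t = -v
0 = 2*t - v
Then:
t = 0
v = 0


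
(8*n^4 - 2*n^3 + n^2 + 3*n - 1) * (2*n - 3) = 16*n^5 - 28*n^4 + 8*n^3 + 3*n^2 - 11*n + 3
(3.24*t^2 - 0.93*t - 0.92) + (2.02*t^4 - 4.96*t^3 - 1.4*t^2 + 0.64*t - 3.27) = 2.02*t^4 - 4.96*t^3 + 1.84*t^2 - 0.29*t - 4.19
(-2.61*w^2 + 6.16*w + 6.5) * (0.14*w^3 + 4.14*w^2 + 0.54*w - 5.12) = -0.3654*w^5 - 9.943*w^4 + 25.003*w^3 + 43.5996*w^2 - 28.0292*w - 33.28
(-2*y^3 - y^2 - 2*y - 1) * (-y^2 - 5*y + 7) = 2*y^5 + 11*y^4 - 7*y^3 + 4*y^2 - 9*y - 7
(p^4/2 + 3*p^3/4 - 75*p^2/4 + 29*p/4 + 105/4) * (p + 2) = p^5/2 + 7*p^4/4 - 69*p^3/4 - 121*p^2/4 + 163*p/4 + 105/2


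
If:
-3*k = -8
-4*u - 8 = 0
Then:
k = 8/3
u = -2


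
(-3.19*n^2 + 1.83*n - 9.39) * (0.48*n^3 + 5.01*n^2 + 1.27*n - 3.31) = -1.5312*n^5 - 15.1035*n^4 + 0.6098*n^3 - 34.1609*n^2 - 17.9826*n + 31.0809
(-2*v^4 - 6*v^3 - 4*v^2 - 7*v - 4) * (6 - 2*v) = 4*v^5 - 28*v^3 - 10*v^2 - 34*v - 24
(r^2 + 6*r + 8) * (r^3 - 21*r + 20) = r^5 + 6*r^4 - 13*r^3 - 106*r^2 - 48*r + 160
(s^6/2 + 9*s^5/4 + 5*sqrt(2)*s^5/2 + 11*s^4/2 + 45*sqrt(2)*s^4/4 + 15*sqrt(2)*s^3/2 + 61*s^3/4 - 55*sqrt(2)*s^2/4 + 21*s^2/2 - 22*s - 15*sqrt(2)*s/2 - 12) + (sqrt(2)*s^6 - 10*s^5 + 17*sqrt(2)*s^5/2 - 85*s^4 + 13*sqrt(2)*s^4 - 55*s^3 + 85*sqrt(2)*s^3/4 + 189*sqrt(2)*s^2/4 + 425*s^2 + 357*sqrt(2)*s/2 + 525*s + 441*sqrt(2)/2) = s^6/2 + sqrt(2)*s^6 - 31*s^5/4 + 11*sqrt(2)*s^5 - 159*s^4/2 + 97*sqrt(2)*s^4/4 - 159*s^3/4 + 115*sqrt(2)*s^3/4 + 67*sqrt(2)*s^2/2 + 871*s^2/2 + 171*sqrt(2)*s + 503*s - 12 + 441*sqrt(2)/2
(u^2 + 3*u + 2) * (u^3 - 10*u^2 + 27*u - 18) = u^5 - 7*u^4 - u^3 + 43*u^2 - 36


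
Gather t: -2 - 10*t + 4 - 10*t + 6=8 - 20*t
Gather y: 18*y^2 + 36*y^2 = 54*y^2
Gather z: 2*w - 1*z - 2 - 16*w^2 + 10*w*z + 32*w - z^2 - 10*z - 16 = -16*w^2 + 34*w - z^2 + z*(10*w - 11) - 18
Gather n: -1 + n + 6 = n + 5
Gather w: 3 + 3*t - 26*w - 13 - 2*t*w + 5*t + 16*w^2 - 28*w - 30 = 8*t + 16*w^2 + w*(-2*t - 54) - 40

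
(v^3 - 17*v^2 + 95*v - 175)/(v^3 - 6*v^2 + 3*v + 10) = (v^2 - 12*v + 35)/(v^2 - v - 2)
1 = 1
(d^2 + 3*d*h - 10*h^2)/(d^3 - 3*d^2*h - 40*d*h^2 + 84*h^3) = (d + 5*h)/(d^2 - d*h - 42*h^2)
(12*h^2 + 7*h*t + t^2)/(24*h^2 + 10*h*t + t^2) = (3*h + t)/(6*h + t)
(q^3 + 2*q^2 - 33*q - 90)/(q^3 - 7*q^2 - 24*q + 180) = (q + 3)/(q - 6)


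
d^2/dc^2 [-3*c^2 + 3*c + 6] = -6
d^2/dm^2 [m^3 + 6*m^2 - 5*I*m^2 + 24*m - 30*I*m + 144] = 6*m + 12 - 10*I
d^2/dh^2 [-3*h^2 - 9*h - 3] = -6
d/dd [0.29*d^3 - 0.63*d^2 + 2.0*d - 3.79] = 0.87*d^2 - 1.26*d + 2.0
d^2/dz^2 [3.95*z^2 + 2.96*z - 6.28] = 7.90000000000000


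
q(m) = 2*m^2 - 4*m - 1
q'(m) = 4*m - 4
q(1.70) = -2.02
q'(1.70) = 2.80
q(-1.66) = 11.15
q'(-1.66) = -10.64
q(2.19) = -0.17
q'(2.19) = 4.76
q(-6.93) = 122.77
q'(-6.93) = -31.72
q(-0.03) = -0.88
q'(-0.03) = -4.12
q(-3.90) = 45.02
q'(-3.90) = -19.60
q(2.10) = -0.58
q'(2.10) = 4.40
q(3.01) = 5.08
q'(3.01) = 8.04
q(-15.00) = 509.00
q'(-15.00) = -64.00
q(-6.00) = 95.00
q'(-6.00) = -28.00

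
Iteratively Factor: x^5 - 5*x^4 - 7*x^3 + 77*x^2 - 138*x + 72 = (x - 3)*(x^4 - 2*x^3 - 13*x^2 + 38*x - 24) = (x - 3)^2*(x^3 + x^2 - 10*x + 8) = (x - 3)^2*(x + 4)*(x^2 - 3*x + 2) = (x - 3)^2*(x - 2)*(x + 4)*(x - 1)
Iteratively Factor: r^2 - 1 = (r + 1)*(r - 1)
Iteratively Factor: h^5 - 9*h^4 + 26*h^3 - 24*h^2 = (h - 3)*(h^4 - 6*h^3 + 8*h^2) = (h - 3)*(h - 2)*(h^3 - 4*h^2) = (h - 4)*(h - 3)*(h - 2)*(h^2) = h*(h - 4)*(h - 3)*(h - 2)*(h)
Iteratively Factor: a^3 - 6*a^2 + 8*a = (a - 4)*(a^2 - 2*a) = a*(a - 4)*(a - 2)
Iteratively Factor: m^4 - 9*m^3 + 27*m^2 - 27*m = (m - 3)*(m^3 - 6*m^2 + 9*m) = (m - 3)^2*(m^2 - 3*m) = m*(m - 3)^2*(m - 3)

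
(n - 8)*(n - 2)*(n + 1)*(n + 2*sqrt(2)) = n^4 - 9*n^3 + 2*sqrt(2)*n^3 - 18*sqrt(2)*n^2 + 6*n^2 + 16*n + 12*sqrt(2)*n + 32*sqrt(2)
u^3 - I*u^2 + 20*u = u*(u - 5*I)*(u + 4*I)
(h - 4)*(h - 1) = h^2 - 5*h + 4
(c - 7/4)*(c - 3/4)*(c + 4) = c^3 + 3*c^2/2 - 139*c/16 + 21/4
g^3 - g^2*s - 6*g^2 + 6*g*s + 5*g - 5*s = (g - 5)*(g - 1)*(g - s)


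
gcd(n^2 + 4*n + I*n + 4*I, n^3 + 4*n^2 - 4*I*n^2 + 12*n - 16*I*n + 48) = n + 4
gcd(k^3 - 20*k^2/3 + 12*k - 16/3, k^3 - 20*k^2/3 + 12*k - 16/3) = k^3 - 20*k^2/3 + 12*k - 16/3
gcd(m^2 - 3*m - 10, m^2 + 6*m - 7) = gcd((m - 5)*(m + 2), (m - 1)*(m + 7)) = 1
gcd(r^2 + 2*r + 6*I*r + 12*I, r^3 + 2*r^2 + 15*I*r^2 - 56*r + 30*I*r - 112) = r + 2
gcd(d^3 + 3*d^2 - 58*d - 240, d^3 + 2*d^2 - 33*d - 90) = d + 5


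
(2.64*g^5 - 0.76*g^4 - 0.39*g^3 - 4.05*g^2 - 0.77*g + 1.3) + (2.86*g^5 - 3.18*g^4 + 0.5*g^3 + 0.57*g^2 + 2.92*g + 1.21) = 5.5*g^5 - 3.94*g^4 + 0.11*g^3 - 3.48*g^2 + 2.15*g + 2.51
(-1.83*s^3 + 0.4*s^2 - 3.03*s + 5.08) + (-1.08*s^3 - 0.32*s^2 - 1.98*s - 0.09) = -2.91*s^3 + 0.08*s^2 - 5.01*s + 4.99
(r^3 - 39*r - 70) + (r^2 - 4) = r^3 + r^2 - 39*r - 74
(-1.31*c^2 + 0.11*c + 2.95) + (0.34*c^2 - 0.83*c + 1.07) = -0.97*c^2 - 0.72*c + 4.02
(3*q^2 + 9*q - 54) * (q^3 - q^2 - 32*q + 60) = 3*q^5 + 6*q^4 - 159*q^3 - 54*q^2 + 2268*q - 3240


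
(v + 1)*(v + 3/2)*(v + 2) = v^3 + 9*v^2/2 + 13*v/2 + 3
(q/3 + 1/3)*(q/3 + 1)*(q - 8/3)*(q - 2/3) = q^4/9 + 2*q^3/27 - 77*q^2/81 - 26*q/81 + 16/27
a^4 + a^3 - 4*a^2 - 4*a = a*(a - 2)*(a + 1)*(a + 2)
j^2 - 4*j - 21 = (j - 7)*(j + 3)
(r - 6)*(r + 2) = r^2 - 4*r - 12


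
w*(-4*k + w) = -4*k*w + w^2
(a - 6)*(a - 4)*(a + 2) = a^3 - 8*a^2 + 4*a + 48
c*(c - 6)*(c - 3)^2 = c^4 - 12*c^3 + 45*c^2 - 54*c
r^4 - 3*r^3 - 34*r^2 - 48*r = r*(r - 8)*(r + 2)*(r + 3)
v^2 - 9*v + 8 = (v - 8)*(v - 1)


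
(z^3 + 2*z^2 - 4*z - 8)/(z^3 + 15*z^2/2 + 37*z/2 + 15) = 2*(z^2 - 4)/(2*z^2 + 11*z + 15)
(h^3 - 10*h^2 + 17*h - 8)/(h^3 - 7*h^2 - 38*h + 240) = (h^2 - 2*h + 1)/(h^2 + h - 30)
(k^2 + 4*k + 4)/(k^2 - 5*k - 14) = (k + 2)/(k - 7)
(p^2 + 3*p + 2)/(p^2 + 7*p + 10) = (p + 1)/(p + 5)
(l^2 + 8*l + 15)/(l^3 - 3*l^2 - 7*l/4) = 4*(l^2 + 8*l + 15)/(l*(4*l^2 - 12*l - 7))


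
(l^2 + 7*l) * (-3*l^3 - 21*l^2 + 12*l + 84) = -3*l^5 - 42*l^4 - 135*l^3 + 168*l^2 + 588*l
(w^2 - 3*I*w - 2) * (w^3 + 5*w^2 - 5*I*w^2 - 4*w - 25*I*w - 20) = w^5 + 5*w^4 - 8*I*w^4 - 21*w^3 - 40*I*w^3 - 105*w^2 + 22*I*w^2 + 8*w + 110*I*w + 40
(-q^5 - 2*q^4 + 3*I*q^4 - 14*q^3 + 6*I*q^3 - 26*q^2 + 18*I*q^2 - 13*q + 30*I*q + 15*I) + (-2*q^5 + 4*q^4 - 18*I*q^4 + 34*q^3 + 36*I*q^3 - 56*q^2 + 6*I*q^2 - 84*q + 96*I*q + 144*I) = -3*q^5 + 2*q^4 - 15*I*q^4 + 20*q^3 + 42*I*q^3 - 82*q^2 + 24*I*q^2 - 97*q + 126*I*q + 159*I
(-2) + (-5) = -7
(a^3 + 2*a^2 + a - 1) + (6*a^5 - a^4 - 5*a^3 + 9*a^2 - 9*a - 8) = 6*a^5 - a^4 - 4*a^3 + 11*a^2 - 8*a - 9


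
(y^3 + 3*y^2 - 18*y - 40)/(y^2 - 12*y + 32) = (y^2 + 7*y + 10)/(y - 8)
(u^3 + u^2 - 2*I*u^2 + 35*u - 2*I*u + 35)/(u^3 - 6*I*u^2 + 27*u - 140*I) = (u + 1)/(u - 4*I)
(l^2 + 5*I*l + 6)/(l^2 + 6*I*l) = (l - I)/l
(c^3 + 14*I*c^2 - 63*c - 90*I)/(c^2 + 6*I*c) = c + 8*I - 15/c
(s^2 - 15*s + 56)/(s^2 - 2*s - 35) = (s - 8)/(s + 5)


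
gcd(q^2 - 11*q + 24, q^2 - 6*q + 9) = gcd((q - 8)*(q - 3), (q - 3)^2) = q - 3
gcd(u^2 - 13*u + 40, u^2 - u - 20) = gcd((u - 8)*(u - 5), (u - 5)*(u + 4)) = u - 5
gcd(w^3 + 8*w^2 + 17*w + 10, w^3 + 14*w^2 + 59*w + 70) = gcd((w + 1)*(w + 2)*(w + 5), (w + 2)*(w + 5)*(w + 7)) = w^2 + 7*w + 10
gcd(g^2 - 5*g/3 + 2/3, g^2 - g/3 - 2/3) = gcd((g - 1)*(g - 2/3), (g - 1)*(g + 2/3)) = g - 1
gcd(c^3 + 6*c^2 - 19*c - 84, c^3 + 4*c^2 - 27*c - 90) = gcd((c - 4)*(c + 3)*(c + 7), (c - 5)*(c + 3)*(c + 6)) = c + 3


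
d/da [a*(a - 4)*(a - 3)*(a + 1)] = 4*a^3 - 18*a^2 + 10*a + 12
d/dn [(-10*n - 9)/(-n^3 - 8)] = (-20*n^3 - 27*n^2 + 80)/(n^6 + 16*n^3 + 64)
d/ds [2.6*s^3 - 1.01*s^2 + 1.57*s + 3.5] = 7.8*s^2 - 2.02*s + 1.57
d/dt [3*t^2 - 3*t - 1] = 6*t - 3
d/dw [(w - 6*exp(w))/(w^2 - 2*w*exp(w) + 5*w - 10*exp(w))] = ((1 - 6*exp(w))*(w^2 - 2*w*exp(w) + 5*w - 10*exp(w)) + (w - 6*exp(w))*(2*w*exp(w) - 2*w + 12*exp(w) - 5))/(w^2 - 2*w*exp(w) + 5*w - 10*exp(w))^2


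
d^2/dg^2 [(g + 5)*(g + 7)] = 2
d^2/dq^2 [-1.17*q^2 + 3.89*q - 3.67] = -2.34000000000000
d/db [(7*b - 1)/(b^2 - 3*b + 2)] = (-7*b^2 + 2*b + 11)/(b^4 - 6*b^3 + 13*b^2 - 12*b + 4)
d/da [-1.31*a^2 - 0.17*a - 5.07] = -2.62*a - 0.17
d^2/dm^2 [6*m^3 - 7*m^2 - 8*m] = 36*m - 14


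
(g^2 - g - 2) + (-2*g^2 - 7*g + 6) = -g^2 - 8*g + 4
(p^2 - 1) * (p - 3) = p^3 - 3*p^2 - p + 3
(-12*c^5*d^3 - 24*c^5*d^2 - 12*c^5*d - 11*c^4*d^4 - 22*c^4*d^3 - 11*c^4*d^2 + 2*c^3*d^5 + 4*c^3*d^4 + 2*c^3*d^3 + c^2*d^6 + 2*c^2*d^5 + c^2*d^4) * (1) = -12*c^5*d^3 - 24*c^5*d^2 - 12*c^5*d - 11*c^4*d^4 - 22*c^4*d^3 - 11*c^4*d^2 + 2*c^3*d^5 + 4*c^3*d^4 + 2*c^3*d^3 + c^2*d^6 + 2*c^2*d^5 + c^2*d^4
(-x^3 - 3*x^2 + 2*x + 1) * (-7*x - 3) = 7*x^4 + 24*x^3 - 5*x^2 - 13*x - 3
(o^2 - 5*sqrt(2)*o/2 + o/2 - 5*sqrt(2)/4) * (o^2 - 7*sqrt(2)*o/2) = o^4 - 6*sqrt(2)*o^3 + o^3/2 - 3*sqrt(2)*o^2 + 35*o^2/2 + 35*o/4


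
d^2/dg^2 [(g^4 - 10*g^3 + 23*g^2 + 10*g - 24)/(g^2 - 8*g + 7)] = 2*(g^3 - 21*g^2 + 147*g - 319)/(g^3 - 21*g^2 + 147*g - 343)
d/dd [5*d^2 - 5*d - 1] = 10*d - 5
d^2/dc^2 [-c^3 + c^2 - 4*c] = 2 - 6*c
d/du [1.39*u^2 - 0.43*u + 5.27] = 2.78*u - 0.43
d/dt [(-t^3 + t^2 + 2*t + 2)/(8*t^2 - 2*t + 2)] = (-2*t^4 + t^3 - 6*t^2 - 7*t + 2)/(16*t^4 - 8*t^3 + 9*t^2 - 2*t + 1)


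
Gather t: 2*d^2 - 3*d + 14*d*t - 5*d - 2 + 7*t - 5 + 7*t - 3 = 2*d^2 - 8*d + t*(14*d + 14) - 10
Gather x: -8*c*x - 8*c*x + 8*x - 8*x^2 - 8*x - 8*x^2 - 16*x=-16*x^2 + x*(-16*c - 16)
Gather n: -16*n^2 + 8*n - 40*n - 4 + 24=-16*n^2 - 32*n + 20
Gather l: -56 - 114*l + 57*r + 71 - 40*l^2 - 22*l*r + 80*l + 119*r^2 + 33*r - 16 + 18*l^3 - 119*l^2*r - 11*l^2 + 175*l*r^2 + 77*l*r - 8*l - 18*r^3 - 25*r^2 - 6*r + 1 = 18*l^3 + l^2*(-119*r - 51) + l*(175*r^2 + 55*r - 42) - 18*r^3 + 94*r^2 + 84*r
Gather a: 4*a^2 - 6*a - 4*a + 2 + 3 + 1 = 4*a^2 - 10*a + 6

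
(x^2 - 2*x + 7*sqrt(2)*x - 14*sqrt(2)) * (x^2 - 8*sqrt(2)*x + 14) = x^4 - 2*x^3 - sqrt(2)*x^3 - 98*x^2 + 2*sqrt(2)*x^2 + 98*sqrt(2)*x + 196*x - 196*sqrt(2)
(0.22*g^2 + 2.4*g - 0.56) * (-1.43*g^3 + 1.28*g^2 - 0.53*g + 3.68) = -0.3146*g^5 - 3.1504*g^4 + 3.7562*g^3 - 1.1792*g^2 + 9.1288*g - 2.0608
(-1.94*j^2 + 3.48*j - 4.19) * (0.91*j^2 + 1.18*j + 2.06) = -1.7654*j^4 + 0.877600000000001*j^3 - 3.7029*j^2 + 2.2246*j - 8.6314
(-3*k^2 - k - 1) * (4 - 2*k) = 6*k^3 - 10*k^2 - 2*k - 4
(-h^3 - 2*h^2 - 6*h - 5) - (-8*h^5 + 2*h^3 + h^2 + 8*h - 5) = 8*h^5 - 3*h^3 - 3*h^2 - 14*h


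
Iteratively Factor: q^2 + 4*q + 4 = (q + 2)*(q + 2)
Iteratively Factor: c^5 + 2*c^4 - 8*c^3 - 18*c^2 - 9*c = (c + 1)*(c^4 + c^3 - 9*c^2 - 9*c) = c*(c + 1)*(c^3 + c^2 - 9*c - 9) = c*(c + 1)^2*(c^2 - 9) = c*(c + 1)^2*(c + 3)*(c - 3)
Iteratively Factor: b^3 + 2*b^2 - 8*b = (b)*(b^2 + 2*b - 8) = b*(b + 4)*(b - 2)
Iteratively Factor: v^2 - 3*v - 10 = (v - 5)*(v + 2)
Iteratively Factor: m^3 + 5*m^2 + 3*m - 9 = (m + 3)*(m^2 + 2*m - 3) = (m - 1)*(m + 3)*(m + 3)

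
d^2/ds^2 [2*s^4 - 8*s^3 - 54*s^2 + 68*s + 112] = 24*s^2 - 48*s - 108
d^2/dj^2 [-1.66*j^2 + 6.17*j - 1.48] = -3.32000000000000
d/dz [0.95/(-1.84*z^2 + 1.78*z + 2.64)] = (3.496*z - 1.691)/(-1.84*z^2 + 1.78*z + 2.64)^2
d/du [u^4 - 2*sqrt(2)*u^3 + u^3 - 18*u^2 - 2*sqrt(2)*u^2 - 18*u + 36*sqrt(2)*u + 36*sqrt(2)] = 4*u^3 - 6*sqrt(2)*u^2 + 3*u^2 - 36*u - 4*sqrt(2)*u - 18 + 36*sqrt(2)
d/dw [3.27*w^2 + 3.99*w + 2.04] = 6.54*w + 3.99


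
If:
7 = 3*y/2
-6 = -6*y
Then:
No Solution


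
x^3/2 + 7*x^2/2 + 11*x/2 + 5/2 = (x/2 + 1/2)*(x + 1)*(x + 5)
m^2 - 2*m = m*(m - 2)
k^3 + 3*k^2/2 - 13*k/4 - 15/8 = (k - 3/2)*(k + 1/2)*(k + 5/2)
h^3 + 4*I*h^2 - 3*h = h*(h + I)*(h + 3*I)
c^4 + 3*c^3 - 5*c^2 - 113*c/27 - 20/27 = (c - 5/3)*(c + 1/3)^2*(c + 4)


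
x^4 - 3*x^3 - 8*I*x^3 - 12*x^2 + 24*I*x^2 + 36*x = x*(x - 3)*(x - 6*I)*(x - 2*I)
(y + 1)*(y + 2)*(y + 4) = y^3 + 7*y^2 + 14*y + 8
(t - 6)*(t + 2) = t^2 - 4*t - 12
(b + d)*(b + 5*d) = b^2 + 6*b*d + 5*d^2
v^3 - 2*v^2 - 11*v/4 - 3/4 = (v - 3)*(v + 1/2)^2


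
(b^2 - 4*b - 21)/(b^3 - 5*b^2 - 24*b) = (b - 7)/(b*(b - 8))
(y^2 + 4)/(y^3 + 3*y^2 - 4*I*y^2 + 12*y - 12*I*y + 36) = (y - 2*I)/(y^2 + y*(3 - 6*I) - 18*I)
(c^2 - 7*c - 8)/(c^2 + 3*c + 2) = (c - 8)/(c + 2)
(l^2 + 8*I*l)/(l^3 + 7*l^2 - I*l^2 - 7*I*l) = (l + 8*I)/(l^2 + l*(7 - I) - 7*I)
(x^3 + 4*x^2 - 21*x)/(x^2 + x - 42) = x*(x - 3)/(x - 6)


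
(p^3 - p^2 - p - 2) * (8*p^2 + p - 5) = 8*p^5 - 7*p^4 - 14*p^3 - 12*p^2 + 3*p + 10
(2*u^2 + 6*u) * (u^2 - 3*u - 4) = 2*u^4 - 26*u^2 - 24*u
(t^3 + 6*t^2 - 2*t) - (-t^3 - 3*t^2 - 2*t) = 2*t^3 + 9*t^2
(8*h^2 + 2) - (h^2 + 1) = 7*h^2 + 1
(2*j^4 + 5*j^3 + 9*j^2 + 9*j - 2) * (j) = 2*j^5 + 5*j^4 + 9*j^3 + 9*j^2 - 2*j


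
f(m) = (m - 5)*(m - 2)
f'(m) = 2*m - 7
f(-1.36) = 21.37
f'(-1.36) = -9.72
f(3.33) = -2.22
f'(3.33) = -0.34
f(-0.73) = 15.64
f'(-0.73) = -8.46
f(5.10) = 0.31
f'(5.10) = 3.20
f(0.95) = 4.25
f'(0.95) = -5.10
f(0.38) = 7.48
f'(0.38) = -6.24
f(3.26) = -2.19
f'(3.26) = -0.48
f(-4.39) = 60.00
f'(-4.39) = -15.78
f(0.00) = 10.00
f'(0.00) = -7.00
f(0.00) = 10.00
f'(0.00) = -7.00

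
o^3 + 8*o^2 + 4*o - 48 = (o - 2)*(o + 4)*(o + 6)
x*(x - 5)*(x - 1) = x^3 - 6*x^2 + 5*x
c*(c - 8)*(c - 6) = c^3 - 14*c^2 + 48*c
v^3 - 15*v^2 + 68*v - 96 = (v - 8)*(v - 4)*(v - 3)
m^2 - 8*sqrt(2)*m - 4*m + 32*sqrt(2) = (m - 4)*(m - 8*sqrt(2))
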